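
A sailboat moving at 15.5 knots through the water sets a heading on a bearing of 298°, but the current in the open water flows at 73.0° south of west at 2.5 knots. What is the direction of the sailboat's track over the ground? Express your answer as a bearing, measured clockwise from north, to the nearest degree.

289°

Taking east as x and north as y: velocity relative to the water = (-13.686, 7.277) knots; the water relative to ground = (-0.731, -2.391) knots.
Velocity relative to ground = (-13.686, 7.277) + (-0.731, -2.391) = (-14.417, 4.886) knots.
Bearing = atan2(-14.42, 4.89) = 288.72° clockwise from north.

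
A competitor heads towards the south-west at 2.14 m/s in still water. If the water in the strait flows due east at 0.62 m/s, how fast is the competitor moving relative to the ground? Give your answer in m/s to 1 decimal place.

Taking east as x and north as y: velocity relative to the water = (-1.513, -1.513) m/s; the water relative to ground = (0.620, 0.000) m/s.
Velocity relative to ground = (-1.513, -1.513) + (0.620, 0.000) = (-0.893, -1.513) m/s.
Speed = |(-0.893, -1.513)| = 1.757 m/s.

1.8 m/s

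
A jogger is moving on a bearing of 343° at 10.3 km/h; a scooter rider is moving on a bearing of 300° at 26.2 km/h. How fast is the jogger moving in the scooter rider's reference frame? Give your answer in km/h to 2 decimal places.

19.95 km/h

Taking east as x and north as y: jogger velocity = (-3.011, 9.850) km/h; scooter rider velocity = (-22.690, 13.100) km/h.
Velocity of jogger relative to scooter rider = (-3.011, 9.850) − (-22.690, 13.100) = (19.678, -3.250) km/h.
Magnitude = |(19.678, -3.250)| = 19.945 km/h.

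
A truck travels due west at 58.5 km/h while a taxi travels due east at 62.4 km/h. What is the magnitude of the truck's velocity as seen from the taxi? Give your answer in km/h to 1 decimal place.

Taking east as x and north as y: truck velocity = (-58.500, 0.000) km/h; taxi velocity = (62.400, 0.000) km/h.
Velocity of truck relative to taxi = (-58.500, 0.000) − (62.400, 0.000) = (-120.900, 0.000) km/h.
Magnitude = |(-120.900, 0.000)| = 120.900 km/h.

120.9 km/h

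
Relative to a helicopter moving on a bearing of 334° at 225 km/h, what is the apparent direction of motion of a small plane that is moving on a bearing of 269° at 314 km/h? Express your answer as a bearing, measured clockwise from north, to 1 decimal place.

Taking east as x and north as y: small plane velocity = (-313.952, -5.480) km/h; helicopter velocity = (-98.634, 202.229) km/h.
Velocity of small plane relative to helicopter = (-313.952, -5.480) − (-98.634, 202.229) = (-215.319, -207.709) km/h.
Bearing = atan2(-215.32, -207.71) = 226.03° clockwise from north.

226.0°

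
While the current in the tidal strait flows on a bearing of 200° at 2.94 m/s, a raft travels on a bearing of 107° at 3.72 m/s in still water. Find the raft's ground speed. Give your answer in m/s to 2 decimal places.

Taking east as x and north as y: velocity relative to the water = (3.557, -1.088) m/s; the water relative to ground = (-1.006, -2.763) m/s.
Velocity relative to ground = (3.557, -1.088) + (-1.006, -2.763) = (2.552, -3.850) m/s.
Speed = |(2.552, -3.850)| = 4.619 m/s.

4.62 m/s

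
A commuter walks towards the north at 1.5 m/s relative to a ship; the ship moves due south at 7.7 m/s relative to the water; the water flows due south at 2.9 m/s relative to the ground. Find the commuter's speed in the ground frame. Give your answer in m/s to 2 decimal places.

In east/north components (m/s): commuter relative to ship = (0.000, 1.500); ship relative to water = (0.000, -7.700); water relative to ground = (0.000, -2.900).
Sum = (0.000, -9.100) m/s.
Speed = |(0.000, -9.100)| = 9.100 m/s.

9.10 m/s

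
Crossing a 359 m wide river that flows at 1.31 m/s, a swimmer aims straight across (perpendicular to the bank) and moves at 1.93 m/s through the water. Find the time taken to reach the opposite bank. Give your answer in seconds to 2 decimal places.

The component of the swimmer's velocity perpendicular to the bank is 1.93 m/s.
The current is parallel to the bank, so it does not affect the crossing time.
Time = 359 / 1.930 = 186.010 s.

186.01 s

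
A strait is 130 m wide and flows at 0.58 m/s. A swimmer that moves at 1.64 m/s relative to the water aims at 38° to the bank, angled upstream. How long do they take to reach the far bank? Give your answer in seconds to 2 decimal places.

The component of the swimmer's velocity perpendicular to the bank is 1.64 × sin 38° = 1.010 m/s.
The current is parallel to the bank, so it does not affect the crossing time.
Time = 130 / 1.010 = 128.753 s.

128.75 s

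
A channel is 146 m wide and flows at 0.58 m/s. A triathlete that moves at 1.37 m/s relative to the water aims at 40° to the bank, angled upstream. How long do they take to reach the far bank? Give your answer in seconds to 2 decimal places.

The component of the triathlete's velocity perpendicular to the bank is 1.37 × sin 40° = 0.881 m/s.
Only the cross-stream component determines the crossing time; the current contributes nothing perpendicular to the bank.
Time = 146 / 0.881 = 165.792 s.

165.79 s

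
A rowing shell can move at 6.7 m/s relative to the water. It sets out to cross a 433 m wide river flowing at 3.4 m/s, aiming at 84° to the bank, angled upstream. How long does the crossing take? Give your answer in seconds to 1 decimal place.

65.0 s

The component of the rowing shell's velocity perpendicular to the bank is 6.7 × sin 84° = 6.663 m/s.
The current is parallel to the bank, so it does not affect the crossing time.
Time = 433 / 6.663 = 64.983 s.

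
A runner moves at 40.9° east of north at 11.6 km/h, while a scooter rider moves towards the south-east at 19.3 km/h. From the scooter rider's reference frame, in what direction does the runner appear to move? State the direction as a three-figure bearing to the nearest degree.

Taking east as x and north as y: runner velocity = (7.595, 8.768) km/h; scooter rider velocity = (13.647, -13.647) km/h.
Velocity of runner relative to scooter rider = (7.595, 8.768) − (13.647, -13.647) = (-6.052, 22.415) km/h.
Bearing = atan2(-6.05, 22.42) = 344.89° clockwise from north.

345°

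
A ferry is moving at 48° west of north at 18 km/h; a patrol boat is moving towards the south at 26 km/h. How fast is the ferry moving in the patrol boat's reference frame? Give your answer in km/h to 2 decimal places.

40.33 km/h

Taking east as x and north as y: ferry velocity = (-13.377, 12.044) km/h; patrol boat velocity = (0.000, -26.000) km/h.
Velocity of ferry relative to patrol boat = (-13.377, 12.044) − (0.000, -26.000) = (-13.377, 38.044) km/h.
Magnitude = |(-13.377, 38.044)| = 40.327 km/h.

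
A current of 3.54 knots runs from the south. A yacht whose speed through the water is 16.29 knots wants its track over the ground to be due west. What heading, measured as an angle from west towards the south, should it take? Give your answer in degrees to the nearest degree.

The current pushes perpendicular to the desired track; the heading must have a component into the current equal to 3.54 knots: 16.29 sin θ = 3.54.
sin θ = 0.2173, so θ = 12.551°.

13°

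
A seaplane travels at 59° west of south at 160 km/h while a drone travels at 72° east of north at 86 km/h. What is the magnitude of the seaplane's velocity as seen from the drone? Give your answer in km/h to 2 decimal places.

244.56 km/h

Taking east as x and north as y: seaplane velocity = (-137.147, -82.406) km/h; drone velocity = (81.791, 26.575) km/h.
Velocity of seaplane relative to drone = (-137.147, -82.406) − (81.791, 26.575) = (-218.938, -108.982) km/h.
Magnitude = |(-218.938, -108.982)| = 244.562 km/h.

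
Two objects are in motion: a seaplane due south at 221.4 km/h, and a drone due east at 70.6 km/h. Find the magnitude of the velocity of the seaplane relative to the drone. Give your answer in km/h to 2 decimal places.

Taking east as x and north as y: seaplane velocity = (0.000, -221.400) km/h; drone velocity = (70.600, 0.000) km/h.
Velocity of seaplane relative to drone = (0.000, -221.400) − (70.600, 0.000) = (-70.600, -221.400) km/h.
Magnitude = |(-70.600, -221.400)| = 232.384 km/h.

232.38 km/h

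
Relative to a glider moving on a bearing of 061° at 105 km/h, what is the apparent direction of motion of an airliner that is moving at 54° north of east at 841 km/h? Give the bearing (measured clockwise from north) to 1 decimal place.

Taking east as x and north as y: airliner velocity = (494.327, 680.383) km/h; glider velocity = (91.835, 50.905) km/h.
Velocity of airliner relative to glider = (494.327, 680.383) − (91.835, 50.905) = (402.492, 629.478) km/h.
Bearing = atan2(402.49, 629.48) = 32.60° clockwise from north.

032.6°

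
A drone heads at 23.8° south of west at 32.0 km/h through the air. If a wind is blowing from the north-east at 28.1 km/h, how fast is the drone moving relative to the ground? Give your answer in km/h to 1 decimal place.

Taking east as x and north as y: velocity relative to the air = (-29.279, -12.913) km/h; the air relative to ground = (-19.870, -19.870) km/h.
Velocity relative to ground = (-29.279, -12.913) + (-19.870, -19.870) = (-49.148, -32.783) km/h.
Speed = |(-49.148, -32.783)| = 59.079 km/h.

59.1 km/h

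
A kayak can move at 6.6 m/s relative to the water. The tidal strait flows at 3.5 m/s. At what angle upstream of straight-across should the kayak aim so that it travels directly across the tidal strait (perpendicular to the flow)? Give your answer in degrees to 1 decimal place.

32.0°

To cancel the current, the upstream component of the kayak's velocity must equal the flow: 6.6 sin θ = 3.5.
sin θ = 3.5 / 6.6 = 0.5303.
θ = arcsin(0.5303) = 32.026°.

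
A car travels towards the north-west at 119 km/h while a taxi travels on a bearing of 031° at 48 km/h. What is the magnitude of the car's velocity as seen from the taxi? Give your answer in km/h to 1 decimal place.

Taking east as x and north as y: car velocity = (-84.146, 84.146) km/h; taxi velocity = (24.722, 41.144) km/h.
Velocity of car relative to taxi = (-84.146, 84.146) − (24.722, 41.144) = (-108.868, 43.002) km/h.
Magnitude = |(-108.868, 43.002)| = 117.052 km/h.

117.1 km/h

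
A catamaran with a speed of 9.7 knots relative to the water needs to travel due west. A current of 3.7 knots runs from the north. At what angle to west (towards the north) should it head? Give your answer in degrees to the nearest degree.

22°

The current pushes perpendicular to the desired track; the heading must have a component into the current equal to 3.7 knots: 9.7 sin θ = 3.7.
sin θ = 0.3814, so θ = 22.423°.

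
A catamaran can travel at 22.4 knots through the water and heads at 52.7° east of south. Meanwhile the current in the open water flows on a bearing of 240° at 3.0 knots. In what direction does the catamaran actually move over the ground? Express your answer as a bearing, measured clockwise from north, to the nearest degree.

Taking east as x and north as y: velocity relative to the water = (17.819, -13.574) knots; the water relative to ground = (-2.598, -1.500) knots.
Velocity relative to ground = (17.819, -13.574) + (-2.598, -1.500) = (15.221, -15.074) knots.
Bearing = atan2(15.22, -15.07) = 134.72° clockwise from north.

135°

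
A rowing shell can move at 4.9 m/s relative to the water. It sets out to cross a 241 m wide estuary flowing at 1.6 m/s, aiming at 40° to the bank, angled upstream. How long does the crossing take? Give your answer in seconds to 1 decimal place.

76.5 s

The component of the rowing shell's velocity perpendicular to the bank is 4.9 × sin 40° = 3.150 m/s.
The flow acts along the bank and has no component across it.
Time = 241 / 3.150 = 76.516 s.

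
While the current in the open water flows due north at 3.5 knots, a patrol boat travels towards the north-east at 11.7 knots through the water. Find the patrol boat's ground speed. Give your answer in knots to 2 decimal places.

14.39 knots

Taking east as x and north as y: velocity relative to the water = (8.273, 8.273) knots; the water relative to ground = (0.000, 3.500) knots.
Velocity relative to ground = (8.273, 8.273) + (0.000, 3.500) = (8.273, 11.773) knots.
Speed = |(8.273, 11.773)| = 14.389 knots.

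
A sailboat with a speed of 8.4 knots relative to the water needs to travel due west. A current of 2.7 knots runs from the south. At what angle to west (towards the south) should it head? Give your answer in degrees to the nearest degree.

The current pushes perpendicular to the desired track; the heading must have a component into the current equal to 2.7 knots: 8.4 sin θ = 2.7.
sin θ = 0.3214, so θ = 18.749°.

19°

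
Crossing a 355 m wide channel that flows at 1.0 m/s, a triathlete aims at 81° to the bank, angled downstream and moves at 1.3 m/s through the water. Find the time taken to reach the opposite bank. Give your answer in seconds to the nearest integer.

The component of the triathlete's velocity perpendicular to the bank is 1.3 × sin 81° = 1.284 m/s.
Only the cross-stream component determines the crossing time; the current contributes nothing perpendicular to the bank.
Time = 355 / 1.284 = 276.481 s.

276 s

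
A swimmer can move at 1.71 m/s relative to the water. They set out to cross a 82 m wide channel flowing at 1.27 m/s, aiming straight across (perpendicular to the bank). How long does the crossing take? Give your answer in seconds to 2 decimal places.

The component of the swimmer's velocity perpendicular to the bank is 1.71 m/s.
The current is parallel to the bank, so it does not affect the crossing time.
Time = 82 / 1.710 = 47.953 s.

47.95 s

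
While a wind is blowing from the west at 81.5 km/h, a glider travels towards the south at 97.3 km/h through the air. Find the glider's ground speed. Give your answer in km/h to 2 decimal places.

Taking east as x and north as y: velocity relative to the air = (0.000, -97.300) km/h; the air relative to ground = (81.500, 0.000) km/h.
Velocity relative to ground = (0.000, -97.300) + (81.500, 0.000) = (81.500, -97.300) km/h.
Speed = |(81.500, -97.300)| = 126.923 km/h.

126.92 km/h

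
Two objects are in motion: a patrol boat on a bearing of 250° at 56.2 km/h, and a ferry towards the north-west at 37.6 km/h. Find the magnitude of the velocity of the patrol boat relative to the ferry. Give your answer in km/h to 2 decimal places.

52.78 km/h

Taking east as x and north as y: patrol boat velocity = (-52.811, -19.222) km/h; ferry velocity = (-26.587, 26.587) km/h.
Velocity of patrol boat relative to ferry = (-52.811, -19.222) − (-26.587, 26.587) = (-26.224, -45.809) km/h.
Magnitude = |(-26.224, -45.809)| = 52.784 km/h.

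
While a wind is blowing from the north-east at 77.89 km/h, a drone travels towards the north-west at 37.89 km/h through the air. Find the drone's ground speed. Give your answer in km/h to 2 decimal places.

Taking east as x and north as y: velocity relative to the air = (-26.792, 26.792) km/h; the air relative to ground = (-55.077, -55.077) km/h.
Velocity relative to ground = (-26.792, 26.792) + (-55.077, -55.077) = (-81.869, -28.284) km/h.
Speed = |(-81.869, -28.284)| = 86.617 km/h.

86.62 km/h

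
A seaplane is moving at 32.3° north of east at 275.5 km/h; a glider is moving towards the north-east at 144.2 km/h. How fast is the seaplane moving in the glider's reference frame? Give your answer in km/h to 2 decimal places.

138.50 km/h

Taking east as x and north as y: seaplane velocity = (232.870, 147.214) km/h; glider velocity = (101.965, 101.965) km/h.
Velocity of seaplane relative to glider = (232.870, 147.214) − (101.965, 101.965) = (130.905, 45.249) km/h.
Magnitude = |(130.905, 45.249)| = 138.505 km/h.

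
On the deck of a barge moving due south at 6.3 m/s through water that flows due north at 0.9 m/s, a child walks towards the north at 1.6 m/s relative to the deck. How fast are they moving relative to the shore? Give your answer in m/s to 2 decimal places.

3.80 m/s

In east/north components (m/s): child relative to barge = (0.000, 1.600); barge relative to water = (0.000, -6.300); water relative to ground = (0.000, 0.900).
Sum = (0.000, -3.800) m/s.
Speed = |(0.000, -3.800)| = 3.800 m/s.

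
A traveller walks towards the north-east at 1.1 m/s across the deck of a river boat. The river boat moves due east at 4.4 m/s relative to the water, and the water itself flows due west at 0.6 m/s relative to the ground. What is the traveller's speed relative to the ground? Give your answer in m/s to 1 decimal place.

4.6 m/s

In east/north components (m/s): traveller relative to river boat = (0.778, 0.778); river boat relative to water = (4.400, 0.000); water relative to ground = (-0.600, 0.000).
Sum = (4.578, 0.778) m/s.
Speed = |(4.578, 0.778)| = 4.643 m/s.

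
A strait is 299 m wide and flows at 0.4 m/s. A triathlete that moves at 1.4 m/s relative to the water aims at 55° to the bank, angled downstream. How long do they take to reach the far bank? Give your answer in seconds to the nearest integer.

The component of the triathlete's velocity perpendicular to the bank is 1.4 × sin 55° = 1.147 m/s.
The flow acts along the bank and has no component across it.
Time = 299 / 1.147 = 260.723 s.

261 s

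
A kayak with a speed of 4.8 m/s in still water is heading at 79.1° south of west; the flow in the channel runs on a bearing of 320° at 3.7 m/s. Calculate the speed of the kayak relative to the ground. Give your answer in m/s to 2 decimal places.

Taking east as x and north as y: velocity relative to the water = (-0.908, -4.713) m/s; the water relative to ground = (-2.378, 2.834) m/s.
Velocity relative to ground = (-0.908, -4.713) + (-2.378, 2.834) = (-3.286, -1.879) m/s.
Speed = |(-3.286, -1.879)| = 3.785 m/s.

3.79 m/s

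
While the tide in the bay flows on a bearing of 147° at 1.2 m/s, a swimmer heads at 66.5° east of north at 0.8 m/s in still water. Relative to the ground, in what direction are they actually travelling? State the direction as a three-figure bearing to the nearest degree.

Taking east as x and north as y: velocity relative to the water = (0.734, 0.319) m/s; the water relative to ground = (0.654, -1.006) m/s.
Velocity relative to ground = (0.734, 0.319) + (0.654, -1.006) = (1.387, -0.687) m/s.
Bearing = atan2(1.39, -0.69) = 116.36° clockwise from north.

116°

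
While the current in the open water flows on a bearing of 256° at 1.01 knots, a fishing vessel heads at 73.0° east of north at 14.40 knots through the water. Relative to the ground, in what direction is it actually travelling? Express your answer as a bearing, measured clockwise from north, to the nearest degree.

Taking east as x and north as y: velocity relative to the water = (13.771, 4.210) knots; the water relative to ground = (-0.980, -0.244) knots.
Velocity relative to ground = (13.771, 4.210) + (-0.980, -0.244) = (12.791, 3.966) knots.
Bearing = atan2(12.79, 3.97) = 72.77° clockwise from north.

073°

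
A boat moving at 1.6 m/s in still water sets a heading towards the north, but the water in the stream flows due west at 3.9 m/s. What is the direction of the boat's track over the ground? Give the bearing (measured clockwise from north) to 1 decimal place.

292.3°

Taking east as x and north as y: velocity relative to the water = (0.000, 1.600) m/s; the water relative to ground = (-3.900, 0.000) m/s.
Velocity relative to ground = (0.000, 1.600) + (-3.900, 0.000) = (-3.900, 1.600) m/s.
Bearing = atan2(-3.90, 1.60) = 292.31° clockwise from north.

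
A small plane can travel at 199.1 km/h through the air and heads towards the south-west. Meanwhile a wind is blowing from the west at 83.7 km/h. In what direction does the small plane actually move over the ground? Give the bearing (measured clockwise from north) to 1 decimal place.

Taking east as x and north as y: velocity relative to the air = (-140.785, -140.785) km/h; the air relative to ground = (83.700, 0.000) km/h.
Velocity relative to ground = (-140.785, -140.785) + (83.700, 0.000) = (-57.085, -140.785) km/h.
Bearing = atan2(-57.08, -140.78) = 202.07° clockwise from north.

202.1°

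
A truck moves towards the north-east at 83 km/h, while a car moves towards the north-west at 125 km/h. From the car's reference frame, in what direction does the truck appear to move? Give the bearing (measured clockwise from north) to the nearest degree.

Taking east as x and north as y: truck velocity = (58.690, 58.690) km/h; car velocity = (-88.388, 88.388) km/h.
Velocity of truck relative to car = (58.690, 58.690) − (-88.388, 88.388) = (147.078, -29.698) km/h.
Bearing = atan2(147.08, -29.70) = 101.42° clockwise from north.

101°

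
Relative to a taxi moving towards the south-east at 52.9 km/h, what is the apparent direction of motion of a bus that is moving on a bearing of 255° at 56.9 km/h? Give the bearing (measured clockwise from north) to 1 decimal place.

283.8°

Taking east as x and north as y: bus velocity = (-54.961, -14.727) km/h; taxi velocity = (37.406, -37.406) km/h.
Velocity of bus relative to taxi = (-54.961, -14.727) − (37.406, -37.406) = (-92.367, 22.679) km/h.
Bearing = atan2(-92.37, 22.68) = 283.80° clockwise from north.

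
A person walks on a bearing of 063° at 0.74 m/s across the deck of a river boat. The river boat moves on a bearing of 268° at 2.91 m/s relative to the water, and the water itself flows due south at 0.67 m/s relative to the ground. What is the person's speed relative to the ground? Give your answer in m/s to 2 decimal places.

2.29 m/s

In east/north components (m/s): person relative to river boat = (0.659, 0.336); river boat relative to water = (-2.908, -0.102); water relative to ground = (0.000, -0.670).
Sum = (-2.249, -0.436) m/s.
Speed = |(-2.249, -0.436)| = 2.291 m/s.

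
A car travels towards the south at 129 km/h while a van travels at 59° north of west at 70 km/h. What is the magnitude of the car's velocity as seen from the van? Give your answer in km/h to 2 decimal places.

Taking east as x and north as y: car velocity = (0.000, -129.000) km/h; van velocity = (-36.053, 60.002) km/h.
Velocity of car relative to van = (0.000, -129.000) − (-36.053, 60.002) = (36.053, -189.002) km/h.
Magnitude = |(36.053, -189.002)| = 192.410 km/h.

192.41 km/h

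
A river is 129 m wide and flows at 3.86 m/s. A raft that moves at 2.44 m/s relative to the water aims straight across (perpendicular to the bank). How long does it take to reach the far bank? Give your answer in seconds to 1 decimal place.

The component of the raft's velocity perpendicular to the bank is 2.44 m/s.
Only the cross-stream component determines the crossing time; the current contributes nothing perpendicular to the bank.
Time = 129 / 2.440 = 52.869 s.

52.9 s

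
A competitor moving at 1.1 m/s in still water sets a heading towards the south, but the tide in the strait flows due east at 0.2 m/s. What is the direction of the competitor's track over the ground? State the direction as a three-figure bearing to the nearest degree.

Taking east as x and north as y: velocity relative to the water = (0.000, -1.100) m/s; the water relative to ground = (0.200, 0.000) m/s.
Velocity relative to ground = (0.000, -1.100) + (0.200, 0.000) = (0.200, -1.100) m/s.
Bearing = atan2(0.20, -1.10) = 169.70° clockwise from north.

170°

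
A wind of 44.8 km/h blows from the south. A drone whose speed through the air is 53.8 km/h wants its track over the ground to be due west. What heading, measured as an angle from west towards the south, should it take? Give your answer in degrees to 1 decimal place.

56.4°

The wind pushes perpendicular to the desired track; the heading must have a component into the wind equal to 44.8 km/h: 53.8 sin θ = 44.8.
sin θ = 0.8327, so θ = 56.379°.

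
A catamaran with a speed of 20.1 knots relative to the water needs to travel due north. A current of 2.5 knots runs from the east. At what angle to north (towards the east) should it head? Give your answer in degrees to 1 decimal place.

The current pushes perpendicular to the desired track; the heading must have a component into the current equal to 2.5 knots: 20.1 sin θ = 2.5.
sin θ = 0.1244, so θ = 7.145°.

7.1°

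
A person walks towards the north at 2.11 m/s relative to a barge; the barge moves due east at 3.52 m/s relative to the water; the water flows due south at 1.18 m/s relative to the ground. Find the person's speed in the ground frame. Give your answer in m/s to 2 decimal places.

In east/north components (m/s): person relative to barge = (0.000, 2.110); barge relative to water = (3.520, 0.000); water relative to ground = (0.000, -1.180).
Sum = (3.520, 0.930) m/s.
Speed = |(3.520, 0.930)| = 3.641 m/s.

3.64 m/s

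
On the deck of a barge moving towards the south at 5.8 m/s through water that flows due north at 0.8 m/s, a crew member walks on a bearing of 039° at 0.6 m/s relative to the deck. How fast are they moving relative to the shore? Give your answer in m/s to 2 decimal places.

In east/north components (m/s): crew member relative to barge = (0.378, 0.466); barge relative to water = (0.000, -5.800); water relative to ground = (0.000, 0.800).
Sum = (0.378, -4.534) m/s.
Speed = |(0.378, -4.534)| = 4.549 m/s.

4.55 m/s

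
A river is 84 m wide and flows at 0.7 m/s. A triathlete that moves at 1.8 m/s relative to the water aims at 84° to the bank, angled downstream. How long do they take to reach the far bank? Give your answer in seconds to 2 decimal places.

The component of the triathlete's velocity perpendicular to the bank is 1.8 × sin 84° = 1.790 m/s.
The flow acts along the bank and has no component across it.
Time = 84 / 1.790 = 46.924 s.

46.92 s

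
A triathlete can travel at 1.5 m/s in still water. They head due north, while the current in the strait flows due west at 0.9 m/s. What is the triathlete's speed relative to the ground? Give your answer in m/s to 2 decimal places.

1.75 m/s

Taking east as x and north as y: velocity relative to the water = (0.000, 1.500) m/s; the water relative to ground = (-0.900, 0.000) m/s.
Velocity relative to ground = (0.000, 1.500) + (-0.900, 0.000) = (-0.900, 1.500) m/s.
Speed = |(-0.900, 1.500)| = 1.749 m/s.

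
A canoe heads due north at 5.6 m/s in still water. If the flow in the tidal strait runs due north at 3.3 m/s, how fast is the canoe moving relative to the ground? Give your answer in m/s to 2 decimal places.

8.90 m/s

Taking east as x and north as y: velocity relative to the water = (0.000, 5.600) m/s; the water relative to ground = (0.000, 3.300) m/s.
Velocity relative to ground = (0.000, 5.600) + (0.000, 3.300) = (0.000, 8.900) m/s.
Speed = |(0.000, 8.900)| = 8.900 m/s.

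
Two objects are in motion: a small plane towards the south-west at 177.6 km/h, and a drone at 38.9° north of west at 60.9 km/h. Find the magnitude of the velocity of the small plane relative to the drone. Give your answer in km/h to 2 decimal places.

181.53 km/h

Taking east as x and north as y: small plane velocity = (-125.582, -125.582) km/h; drone velocity = (-47.395, 38.243) km/h.
Velocity of small plane relative to drone = (-125.582, -125.582) − (-47.395, 38.243) = (-78.187, -163.825) km/h.
Magnitude = |(-78.187, -163.825)| = 181.527 km/h.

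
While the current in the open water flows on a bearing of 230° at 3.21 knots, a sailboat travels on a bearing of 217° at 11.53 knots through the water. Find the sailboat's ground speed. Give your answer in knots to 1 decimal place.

Taking east as x and north as y: velocity relative to the water = (-6.939, -9.208) knots; the water relative to ground = (-2.459, -2.063) knots.
Velocity relative to ground = (-6.939, -9.208) + (-2.459, -2.063) = (-9.398, -11.272) knots.
Speed = |(-9.398, -11.272)| = 14.676 knots.

14.7 knots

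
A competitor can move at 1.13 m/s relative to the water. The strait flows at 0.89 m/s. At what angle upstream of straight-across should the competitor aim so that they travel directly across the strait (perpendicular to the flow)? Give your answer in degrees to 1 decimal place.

To cancel the current, the upstream component of the competitor's velocity must equal the flow: 1.13 sin θ = 0.89.
sin θ = 0.89 / 1.13 = 0.7876.
θ = arcsin(0.7876) = 51.963°.

52.0°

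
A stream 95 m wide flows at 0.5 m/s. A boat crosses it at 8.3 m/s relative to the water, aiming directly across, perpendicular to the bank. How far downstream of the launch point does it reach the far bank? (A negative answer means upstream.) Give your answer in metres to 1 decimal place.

Perpendicular speed = 8.300 m/s; crossing time = 95 / 8.300 = 11.446 s.
Net downstream speed = 0.500 m/s.
Drift = 0.500 × 11.446 = 5.723 m (downstream).

5.7 m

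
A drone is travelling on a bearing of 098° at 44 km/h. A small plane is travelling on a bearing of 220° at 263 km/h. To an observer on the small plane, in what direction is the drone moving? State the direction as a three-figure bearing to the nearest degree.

Taking east as x and north as y: drone velocity = (43.572, -6.124) km/h; small plane velocity = (-169.053, -201.470) km/h.
Velocity of drone relative to small plane = (43.572, -6.124) − (-169.053, -201.470) = (212.625, 195.346) km/h.
Bearing = atan2(212.62, 195.35) = 47.43° clockwise from north.

047°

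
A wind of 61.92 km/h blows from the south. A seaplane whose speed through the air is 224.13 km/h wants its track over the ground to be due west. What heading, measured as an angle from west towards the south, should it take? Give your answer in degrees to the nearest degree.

The wind pushes perpendicular to the desired track; the heading must have a component into the wind equal to 61.92 km/h: 224.13 sin θ = 61.92.
sin θ = 0.2763, so θ = 16.038°.

16°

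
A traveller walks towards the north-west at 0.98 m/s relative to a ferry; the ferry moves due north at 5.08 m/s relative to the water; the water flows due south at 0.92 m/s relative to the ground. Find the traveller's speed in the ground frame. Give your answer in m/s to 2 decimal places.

4.90 m/s

In east/north components (m/s): traveller relative to ferry = (-0.693, 0.693); ferry relative to water = (0.000, 5.080); water relative to ground = (0.000, -0.920).
Sum = (-0.693, 4.853) m/s.
Speed = |(-0.693, 4.853)| = 4.902 m/s.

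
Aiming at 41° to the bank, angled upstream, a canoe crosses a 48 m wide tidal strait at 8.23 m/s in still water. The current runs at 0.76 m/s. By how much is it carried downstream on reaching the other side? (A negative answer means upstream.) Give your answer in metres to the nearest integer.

-48 m

Perpendicular speed = 5.399 m/s; crossing time = 48 / 5.399 = 8.890 s.
Net downstream speed = -5.451 m/s.
Drift = -5.451 × 8.890 = -48.461 m (upstream).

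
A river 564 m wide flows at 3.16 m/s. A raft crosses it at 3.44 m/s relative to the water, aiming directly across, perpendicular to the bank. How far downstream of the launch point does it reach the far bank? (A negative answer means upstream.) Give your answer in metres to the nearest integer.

Perpendicular speed = 3.440 m/s; crossing time = 564 / 3.440 = 163.953 s.
Net downstream speed = 3.160 m/s.
Drift = 3.160 × 163.953 = 518.093 m (downstream).

518 m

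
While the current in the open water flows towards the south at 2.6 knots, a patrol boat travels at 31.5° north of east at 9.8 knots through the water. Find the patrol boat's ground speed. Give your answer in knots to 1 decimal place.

8.7 knots

Taking east as x and north as y: velocity relative to the water = (8.356, 5.120) knots; the water relative to ground = (0.000, -2.600) knots.
Velocity relative to ground = (8.356, 5.120) + (0.000, -2.600) = (8.356, 2.520) knots.
Speed = |(8.356, 2.520)| = 8.728 knots.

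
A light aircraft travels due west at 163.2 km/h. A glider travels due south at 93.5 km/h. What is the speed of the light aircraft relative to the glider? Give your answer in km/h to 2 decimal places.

188.09 km/h

Taking east as x and north as y: light aircraft velocity = (-163.200, 0.000) km/h; glider velocity = (0.000, -93.500) km/h.
Velocity of light aircraft relative to glider = (-163.200, 0.000) − (0.000, -93.500) = (-163.200, 93.500) km/h.
Magnitude = |(-163.200, 93.500)| = 188.086 km/h.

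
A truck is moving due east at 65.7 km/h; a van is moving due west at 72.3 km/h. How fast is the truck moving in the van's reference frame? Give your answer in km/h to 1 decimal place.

138.0 km/h

Taking east as x and north as y: truck velocity = (65.700, 0.000) km/h; van velocity = (-72.300, 0.000) km/h.
Velocity of truck relative to van = (65.700, 0.000) − (-72.300, 0.000) = (138.000, 0.000) km/h.
Magnitude = |(138.000, 0.000)| = 138.000 km/h.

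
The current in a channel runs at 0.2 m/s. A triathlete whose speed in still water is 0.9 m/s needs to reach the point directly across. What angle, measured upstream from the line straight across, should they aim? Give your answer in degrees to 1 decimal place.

12.8°

To cancel the current, the upstream component of the triathlete's velocity must equal the flow: 0.9 sin θ = 0.2.
sin θ = 0.2 / 0.9 = 0.2222.
θ = arcsin(0.2222) = 12.840°.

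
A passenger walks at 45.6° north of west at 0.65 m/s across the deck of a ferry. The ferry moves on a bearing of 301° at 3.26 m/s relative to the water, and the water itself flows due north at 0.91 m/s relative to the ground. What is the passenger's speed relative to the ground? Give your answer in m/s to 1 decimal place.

4.5 m/s

In east/north components (m/s): passenger relative to ferry = (-0.455, 0.464); ferry relative to water = (-2.794, 1.679); water relative to ground = (0.000, 0.910).
Sum = (-3.249, 3.053) m/s.
Speed = |(-3.249, 3.053)| = 4.459 m/s.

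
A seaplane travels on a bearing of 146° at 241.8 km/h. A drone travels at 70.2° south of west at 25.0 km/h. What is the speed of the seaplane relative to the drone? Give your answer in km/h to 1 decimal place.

Taking east as x and north as y: seaplane velocity = (135.213, -200.461) km/h; drone velocity = (-8.468, -23.522) km/h.
Velocity of seaplane relative to drone = (135.213, -200.461) − (-8.468, -23.522) = (143.681, -176.939) km/h.
Magnitude = |(143.681, -176.939)| = 227.929 km/h.

227.9 km/h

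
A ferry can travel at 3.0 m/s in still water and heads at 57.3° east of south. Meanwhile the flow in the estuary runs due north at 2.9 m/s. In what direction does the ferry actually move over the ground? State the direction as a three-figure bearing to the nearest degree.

063°

Taking east as x and north as y: velocity relative to the water = (2.525, -1.621) m/s; the water relative to ground = (0.000, 2.900) m/s.
Velocity relative to ground = (2.525, -1.621) + (0.000, 2.900) = (2.525, 1.279) m/s.
Bearing = atan2(2.52, 1.28) = 63.13° clockwise from north.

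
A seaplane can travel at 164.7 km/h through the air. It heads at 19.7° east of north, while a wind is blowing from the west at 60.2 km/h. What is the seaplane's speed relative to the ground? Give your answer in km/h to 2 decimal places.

193.48 km/h

Taking east as x and north as y: velocity relative to the air = (55.520, 155.060) km/h; the air relative to ground = (60.200, 0.000) km/h.
Velocity relative to ground = (55.520, 155.060) + (60.200, 0.000) = (115.720, 155.060) km/h.
Speed = |(115.720, 155.060)| = 193.480 km/h.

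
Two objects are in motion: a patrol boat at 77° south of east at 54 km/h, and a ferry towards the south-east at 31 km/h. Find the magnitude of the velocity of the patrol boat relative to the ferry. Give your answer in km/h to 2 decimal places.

32.21 km/h

Taking east as x and north as y: patrol boat velocity = (12.147, -52.616) km/h; ferry velocity = (21.920, -21.920) km/h.
Velocity of patrol boat relative to ferry = (12.147, -52.616) − (21.920, -21.920) = (-9.773, -30.696) km/h.
Magnitude = |(-9.773, -30.696)| = 32.214 km/h.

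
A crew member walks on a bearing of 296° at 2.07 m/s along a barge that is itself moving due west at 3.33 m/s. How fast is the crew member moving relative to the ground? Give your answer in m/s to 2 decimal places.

5.27 m/s

Taking east as x and north as y: barge velocity = (-3.330, 0.000) m/s; crew member velocity relative to barge = (-1.861, 0.907) m/s.
Velocity relative to ground = (-3.330, 0.000) + (-1.861, 0.907) = (-5.191, 0.907) m/s.
Speed = |(-5.191, 0.907)| = 5.269 m/s.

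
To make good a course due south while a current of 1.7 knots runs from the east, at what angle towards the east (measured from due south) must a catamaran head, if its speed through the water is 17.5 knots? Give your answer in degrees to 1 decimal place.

5.6°

The current pushes perpendicular to the desired track; the heading must have a component into the current equal to 1.7 knots: 17.5 sin θ = 1.7.
sin θ = 0.0971, so θ = 5.575°.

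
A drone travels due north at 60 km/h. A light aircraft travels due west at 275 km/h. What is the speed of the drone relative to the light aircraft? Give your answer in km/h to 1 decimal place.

281.5 km/h

Taking east as x and north as y: drone velocity = (0.000, 60.000) km/h; light aircraft velocity = (-275.000, 0.000) km/h.
Velocity of drone relative to light aircraft = (0.000, 60.000) − (-275.000, 0.000) = (275.000, 60.000) km/h.
Magnitude = |(275.000, 60.000)| = 281.469 km/h.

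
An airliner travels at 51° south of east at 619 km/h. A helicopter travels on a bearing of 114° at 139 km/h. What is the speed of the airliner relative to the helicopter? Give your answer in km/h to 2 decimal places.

Taking east as x and north as y: airliner velocity = (389.549, -481.053) km/h; helicopter velocity = (126.983, -56.536) km/h.
Velocity of airliner relative to helicopter = (389.549, -481.053) − (126.983, -56.536) = (262.567, -424.517) km/h.
Magnitude = |(262.567, -424.517)| = 499.155 km/h.

499.16 km/h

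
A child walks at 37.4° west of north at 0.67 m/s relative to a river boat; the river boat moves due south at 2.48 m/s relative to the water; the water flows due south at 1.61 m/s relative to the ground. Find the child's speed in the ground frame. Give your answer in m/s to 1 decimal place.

In east/north components (m/s): child relative to river boat = (-0.407, 0.532); river boat relative to water = (0.000, -2.480); water relative to ground = (0.000, -1.610).
Sum = (-0.407, -3.558) m/s.
Speed = |(-0.407, -3.558)| = 3.581 m/s.

3.6 m/s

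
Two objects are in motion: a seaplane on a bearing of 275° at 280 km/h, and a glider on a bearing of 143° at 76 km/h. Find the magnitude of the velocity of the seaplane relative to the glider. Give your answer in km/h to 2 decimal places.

Taking east as x and north as y: seaplane velocity = (-278.935, 24.404) km/h; glider velocity = (45.738, -60.696) km/h.
Velocity of seaplane relative to glider = (-278.935, 24.404) − (45.738, -60.696) = (-324.672, 85.100) km/h.
Magnitude = |(-324.672, 85.100)| = 335.640 km/h.

335.64 km/h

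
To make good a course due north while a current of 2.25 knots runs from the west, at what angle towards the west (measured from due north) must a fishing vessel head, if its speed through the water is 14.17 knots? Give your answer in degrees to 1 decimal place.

The current pushes perpendicular to the desired track; the heading must have a component into the current equal to 2.25 knots: 14.17 sin θ = 2.25.
sin θ = 0.1588, so θ = 9.136°.

9.1°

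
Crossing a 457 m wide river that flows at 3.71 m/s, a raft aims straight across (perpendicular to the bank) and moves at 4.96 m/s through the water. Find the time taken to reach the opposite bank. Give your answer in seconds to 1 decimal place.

92.1 s

The component of the raft's velocity perpendicular to the bank is 4.96 m/s.
The current is parallel to the bank, so it does not affect the crossing time.
Time = 457 / 4.960 = 92.137 s.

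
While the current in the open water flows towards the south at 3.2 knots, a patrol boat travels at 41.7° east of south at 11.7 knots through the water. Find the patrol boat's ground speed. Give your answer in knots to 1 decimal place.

14.2 knots

Taking east as x and north as y: velocity relative to the water = (7.783, -8.736) knots; the water relative to ground = (0.000, -3.200) knots.
Velocity relative to ground = (7.783, -8.736) + (0.000, -3.200) = (7.783, -11.936) knots.
Speed = |(7.783, -11.936)| = 14.249 knots.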